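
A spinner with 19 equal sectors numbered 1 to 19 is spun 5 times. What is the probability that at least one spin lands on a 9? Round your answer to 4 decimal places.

0.2369

P(no spin lands on a 9) = (18/19)^5 ≈ 0.7631.
P(at least one) = 1 − 0.7631 = 0.2369.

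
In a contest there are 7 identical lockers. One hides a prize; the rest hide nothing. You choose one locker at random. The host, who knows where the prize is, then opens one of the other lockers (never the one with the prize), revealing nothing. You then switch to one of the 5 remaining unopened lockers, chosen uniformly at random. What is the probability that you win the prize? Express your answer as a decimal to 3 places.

Your original locker holds the prize with probability 1/7, so the other 6 collectively hold it with probability 6/7.
The host can always find an empty locker to open, so this doesn't change that 6/7; it is now spread over the 5 remaining unopened lockers.
P(win by switching) = (6/7) · (1/5) = 6/35 ≈ 0.171.

0.171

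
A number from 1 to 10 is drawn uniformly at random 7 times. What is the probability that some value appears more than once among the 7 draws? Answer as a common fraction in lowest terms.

2936/3125

P(all 7 different) = 10/10 · 9/10 · ··· · 4/10 = 189/3125.
P(at least two equal) = 1 − 189/3125 = 2936/3125.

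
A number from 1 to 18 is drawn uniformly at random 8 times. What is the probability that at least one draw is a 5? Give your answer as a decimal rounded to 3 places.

P(no draw is a 5) = (17/18)^8 ≈ 0.633.
P(at least one) = 1 − 0.633 = 0.367.

0.367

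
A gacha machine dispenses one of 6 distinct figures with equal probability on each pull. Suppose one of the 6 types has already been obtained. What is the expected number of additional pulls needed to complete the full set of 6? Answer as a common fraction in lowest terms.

137/10

Starting from 1 distinct type, each trial gives a new one with probability (6−i)/6 when i types are held, so the wait for the next new type is 6/(6−i).
E = 6/5 + 6/4 + 6/3 + 6/2 + 6/1 = 137/10.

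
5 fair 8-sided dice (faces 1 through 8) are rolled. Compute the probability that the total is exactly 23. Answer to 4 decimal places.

0.0751

There are 8^5 = 32768 equally likely outcomes.
The number of ordered 5-tuples from {1,…,8} summing to 23 is 2460.
P(sum = 23) = 2460/32768 = 615/8192 ≈ 0.0751.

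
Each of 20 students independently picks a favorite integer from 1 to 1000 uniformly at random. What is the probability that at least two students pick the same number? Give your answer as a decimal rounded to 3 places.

0.174

It's easier to compute the probability that all 20 are distinct.
P(all distinct) = 1000/1000 · 999/1000 · ··· · 981/1000 ≈ 0.826.
So the probability of at least one match is 1 − 0.826 = 0.174.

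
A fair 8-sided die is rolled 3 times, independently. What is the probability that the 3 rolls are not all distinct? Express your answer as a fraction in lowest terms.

11/32

P(all 3 different) = 8/8 · 7/8 · ··· · 6/8 = 21/32.
P(at least two equal) = 1 − 21/32 = 11/32.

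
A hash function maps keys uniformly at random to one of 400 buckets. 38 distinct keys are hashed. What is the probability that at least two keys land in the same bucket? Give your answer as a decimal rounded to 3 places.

0.837

It's easier to compute the probability that all 38 are distinct.
P(all distinct) = 400/400 · 399/400 · ··· · 363/400 ≈ 0.163.
So the probability of at least one match is 1 − 0.163 = 0.837.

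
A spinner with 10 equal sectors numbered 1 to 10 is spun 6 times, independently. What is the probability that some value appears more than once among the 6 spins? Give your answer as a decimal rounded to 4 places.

0.8488

P(all 6 different) = 10/10 · 9/10 · ··· · 5/10 ≈ 0.1512.
P(at least two equal) = 1 − 0.1512 = 0.8488.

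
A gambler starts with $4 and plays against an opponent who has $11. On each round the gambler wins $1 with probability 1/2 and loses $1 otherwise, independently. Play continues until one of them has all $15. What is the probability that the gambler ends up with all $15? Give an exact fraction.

4/15

With a fair step, P(i) = ½P(i−1) + ½P(i+1) with P(0)=0, P(15)=1 has the linear solution P(i) = i/15.
P(4) = 4/15.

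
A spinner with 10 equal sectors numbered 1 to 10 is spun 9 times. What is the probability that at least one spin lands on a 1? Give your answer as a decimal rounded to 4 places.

P(no spin lands on a 1) = (9/10)^9 ≈ 0.3874.
P(at least one) = 1 − 0.3874 = 0.6126.

0.6126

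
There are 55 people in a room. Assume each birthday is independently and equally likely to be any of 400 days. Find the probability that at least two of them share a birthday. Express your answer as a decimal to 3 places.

It's easier to compute the probability that all 55 are distinct.
P(all distinct) = 400/400 · 399/400 · ··· · 346/400 ≈ 0.020.
So the probability of at least one match is 1 − 0.020 = 0.980.

0.980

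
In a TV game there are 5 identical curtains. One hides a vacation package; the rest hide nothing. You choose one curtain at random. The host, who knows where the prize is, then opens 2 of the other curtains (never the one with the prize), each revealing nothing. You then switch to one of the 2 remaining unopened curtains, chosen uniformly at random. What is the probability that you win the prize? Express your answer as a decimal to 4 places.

Your original curtain holds the prize with probability 1/5, so the other 4 collectively hold it with probability 4/5.
The host can always find 2 empty curtains to open, so the reveals don't change that 4/5; it is now spread over the 2 remaining unopened curtains.
P(win by switching) = (4/5) · (1/2) = 2/5 ≈ 0.4000.

0.4000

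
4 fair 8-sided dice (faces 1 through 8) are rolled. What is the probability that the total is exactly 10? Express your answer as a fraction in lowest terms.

There are 8^4 = 4096 equally likely outcomes.
The number of ordered 4-tuples from {1,…,8} summing to 10 is 84.
P(sum = 10) = 84/4096 = 21/1024.

21/1024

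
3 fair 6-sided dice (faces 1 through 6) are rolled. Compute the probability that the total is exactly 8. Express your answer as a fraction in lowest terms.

There are 6^3 = 216 equally likely outcomes.
The number of ordered 3-tuples from {1,…,6} summing to 8 is 21.
P(sum = 8) = 21/216 = 7/72.

7/72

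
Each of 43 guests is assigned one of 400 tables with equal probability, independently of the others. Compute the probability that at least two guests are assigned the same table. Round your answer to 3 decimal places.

It's easier to compute the probability that all 43 are distinct.
P(all distinct) = 400/400 · 399/400 · ··· · 358/400 ≈ 0.096.
So the probability of at least one match is 1 − 0.096 = 0.904.

0.904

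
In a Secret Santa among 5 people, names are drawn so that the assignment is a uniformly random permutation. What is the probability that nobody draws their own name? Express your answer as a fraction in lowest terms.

11/30

This is the derangement probability: permutations of 5 with no fixed point.
D(5) = 5! · (1 − 1/1! + 1/2! − ··· + (−1)^5/5!) = 44.
P = 44/120 = 11/30.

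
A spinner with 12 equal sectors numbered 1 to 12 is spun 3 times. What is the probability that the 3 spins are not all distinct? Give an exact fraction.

17/72

P(all 3 different) = 12/12 · 11/12 · ··· · 10/12 = 55/72.
P(at least two equal) = 1 − 55/72 = 17/72.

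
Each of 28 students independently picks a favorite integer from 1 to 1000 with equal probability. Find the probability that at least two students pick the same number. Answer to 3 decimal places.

0.317

It's easier to compute the probability that all 28 are distinct.
P(all distinct) = 1000/1000 · 999/1000 · ··· · 973/1000 ≈ 0.683.
So the probability of at least one match is 1 − 0.683 = 0.317.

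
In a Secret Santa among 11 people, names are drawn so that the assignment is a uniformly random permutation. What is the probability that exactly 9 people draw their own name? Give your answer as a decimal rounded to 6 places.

0.000001

Choose which 9 of the 11 are fixed: C(11,9) = 55 ways.
The remaining 2 must have no fixed point: D(2) = 1.
P = 55·1/39916800 = 1/725760 ≈ 0.000001.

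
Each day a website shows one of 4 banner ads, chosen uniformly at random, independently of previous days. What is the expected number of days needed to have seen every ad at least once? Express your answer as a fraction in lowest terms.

25/3

After i distinct types are collected, each trial gives a new one with probability (4−i)/4, so the expected wait for the next new type is 4/(4−i).
E = 4/4 + 4/3 + 4/2 + 4/1 = 25/3.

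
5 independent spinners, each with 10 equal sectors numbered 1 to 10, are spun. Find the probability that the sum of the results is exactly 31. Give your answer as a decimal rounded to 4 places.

There are 10^5 = 100000 equally likely outcomes.
The number of ordered 5-tuples from {1,…,10} summing to 31 is 5280.
P(sum = 31) = 5280/100000 = 33/625 ≈ 0.0528.

0.0528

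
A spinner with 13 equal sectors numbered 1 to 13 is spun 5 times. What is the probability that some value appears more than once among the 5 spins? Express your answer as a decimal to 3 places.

P(all 5 different) = 13/13 · 12/13 · ··· · 9/13 ≈ 0.416.
P(at least two equal) = 1 − 0.416 = 0.584.

0.584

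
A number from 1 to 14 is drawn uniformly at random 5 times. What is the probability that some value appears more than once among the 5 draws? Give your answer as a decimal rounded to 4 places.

0.5533

P(all 5 different) = 14/14 · 13/14 · ··· · 10/14 ≈ 0.4467.
P(at least two equal) = 1 − 0.4467 = 0.5533.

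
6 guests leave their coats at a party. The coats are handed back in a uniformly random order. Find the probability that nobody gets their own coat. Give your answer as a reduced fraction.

53/144

This is the derangement probability: permutations of 6 with no fixed point.
D(6) = 6! · (1 − 1/1! + 1/2! − ··· + (−1)^6/6!) = 265.
P = 265/720 = 53/144.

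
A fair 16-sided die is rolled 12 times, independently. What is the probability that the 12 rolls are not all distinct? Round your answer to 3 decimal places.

0.997

P(all 12 different) = 16/16 · 15/16 · ··· · 5/16 ≈ 0.003.
P(at least two equal) = 1 − 0.003 = 0.997.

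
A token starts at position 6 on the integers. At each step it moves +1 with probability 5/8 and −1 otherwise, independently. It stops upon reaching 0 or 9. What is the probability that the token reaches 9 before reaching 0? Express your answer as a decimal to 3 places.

0.963

Let r = q/p = (3/8)/(5/8) = 3/5. The recurrence P(i) = p·P(i+1) + q·P(i−1) with P(0)=0, P(9)=1 gives P(i) = (1 − r^i)/(1 − r^9).
P(6) = (1 − (3/5)^6) / (1 − (3/5)^9) = 19000/19729 ≈ 0.963.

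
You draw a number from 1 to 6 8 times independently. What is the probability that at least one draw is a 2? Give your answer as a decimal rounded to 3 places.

P(no draw is a 2) = (5/6)^8 ≈ 0.233.
P(at least one) = 1 − 0.233 = 0.767.

0.767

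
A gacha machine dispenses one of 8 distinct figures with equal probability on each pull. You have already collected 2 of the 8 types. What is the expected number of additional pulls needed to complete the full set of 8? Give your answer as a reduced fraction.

Starting from 2 distinct types, each trial gives a new one with probability (8−i)/8 when i types are held, so the wait for the next new type is 8/(8−i).
E = 8/6 + 8/5 + 8/4 + 8/3 + 8/2 + 8/1 = 98/5.

98/5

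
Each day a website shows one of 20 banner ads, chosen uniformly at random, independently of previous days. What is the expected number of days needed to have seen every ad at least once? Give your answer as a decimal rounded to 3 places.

After i distinct types are collected, each trial gives a new one with probability (20−i)/20, so the expected wait for the next new type is 20/(20−i).
E = 20/20 + 20/19 + 20/18 + 20/17 + 20/16 + 20/15 + 20/14 + 20/13 + 20/12 + 20/11 + 20/10 + 20/9 + 20/8 + 20/7 + 20/6 + 20/5 + 20/4 + 20/3 + 20/2 + 20/1 = 279175675/3879876 ≈ 71.955.

71.955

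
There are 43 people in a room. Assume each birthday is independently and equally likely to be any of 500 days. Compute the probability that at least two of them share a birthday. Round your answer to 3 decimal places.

0.844

It's easier to compute the probability that all 43 are distinct.
P(all distinct) = 500/500 · 499/500 · ··· · 458/500 ≈ 0.156.
So the probability of at least one match is 1 − 0.156 = 0.844.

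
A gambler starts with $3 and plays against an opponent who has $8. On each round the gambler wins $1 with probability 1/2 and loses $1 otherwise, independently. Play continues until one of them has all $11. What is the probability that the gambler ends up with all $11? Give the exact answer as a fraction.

3/11

With a fair step, P(i) = ½P(i−1) + ½P(i+1) with P(0)=0, P(11)=1 has the linear solution P(i) = i/11.
P(3) = 3/11.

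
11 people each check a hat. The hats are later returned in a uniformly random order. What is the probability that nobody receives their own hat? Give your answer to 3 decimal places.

0.368

This is the derangement probability: permutations of 11 with no fixed point.
D(11) = 11! · (1 − 1/1! + 1/2! − ··· + (−1)^11/11!) = 14684570.
P = 14684570/39916800 = 1468457/3991680 ≈ 0.368.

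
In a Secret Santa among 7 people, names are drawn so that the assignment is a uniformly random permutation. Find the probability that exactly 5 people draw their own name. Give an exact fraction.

1/240

Choose which 5 of the 7 are fixed: C(7,5) = 21 ways.
The remaining 2 must have no fixed point: D(2) = 1.
P = 21·1/5040 = 1/240.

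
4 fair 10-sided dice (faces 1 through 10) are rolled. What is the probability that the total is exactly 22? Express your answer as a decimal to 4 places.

There are 10^4 = 10000 equally likely outcomes.
The number of ordered 4-tuples from {1,…,10} summing to 22 is 670.
P(sum = 22) = 670/10000 = 67/1000 ≈ 0.0670.

0.0670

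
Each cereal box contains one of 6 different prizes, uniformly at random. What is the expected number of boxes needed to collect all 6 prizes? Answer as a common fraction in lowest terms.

147/10

After i distinct types are collected, each trial gives a new one with probability (6−i)/6, so the expected wait for the next new type is 6/(6−i).
E = 6/6 + 6/5 + 6/4 + 6/3 + 6/2 + 6/1 = 147/10.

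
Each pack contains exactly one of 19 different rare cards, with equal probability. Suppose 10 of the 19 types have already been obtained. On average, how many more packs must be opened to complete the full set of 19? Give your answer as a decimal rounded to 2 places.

53.75

Starting from 10 distinct types, each trial gives a new one with probability (19−i)/19 when i types are held, so the wait for the next new type is 19/(19−i).
E = 19/9 + 19/8 + 19/7 + 19/6 + 19/5 + 19/4 + 19/3 + 19/2 + 19/1 = 135451/2520 ≈ 53.75.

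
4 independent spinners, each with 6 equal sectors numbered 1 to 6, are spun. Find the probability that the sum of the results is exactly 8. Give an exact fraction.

There are 6^4 = 1296 equally likely outcomes.
The number of ordered 4-tuples from {1,…,6} summing to 8 is 35.
P(sum = 8) = 35/1296.

35/1296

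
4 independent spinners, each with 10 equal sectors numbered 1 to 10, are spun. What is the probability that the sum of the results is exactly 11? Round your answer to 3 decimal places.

There are 10^4 = 10000 equally likely outcomes.
The number of ordered 4-tuples from {1,…,10} summing to 11 is 120.
P(sum = 11) = 120/10000 = 3/250 ≈ 0.012.

0.012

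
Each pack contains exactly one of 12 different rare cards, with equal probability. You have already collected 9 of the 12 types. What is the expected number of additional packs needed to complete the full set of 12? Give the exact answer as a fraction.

Starting from 9 distinct types, each trial gives a new one with probability (12−i)/12 when i types are held, so the wait for the next new type is 12/(12−i).
E = 12/3 + 12/2 + 12/1 = 22.

22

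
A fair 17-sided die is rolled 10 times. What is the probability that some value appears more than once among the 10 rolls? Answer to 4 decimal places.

0.9650

P(all 10 different) = 17/17 · 16/17 · ··· · 8/17 ≈ 0.0350.
P(at least two equal) = 1 − 0.0350 = 0.9650.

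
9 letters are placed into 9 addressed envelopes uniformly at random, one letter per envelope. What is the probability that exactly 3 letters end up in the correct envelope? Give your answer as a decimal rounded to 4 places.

0.0613

Choose which 3 of the 9 are fixed: C(9,3) = 84 ways.
The remaining 6 must have no fixed point: D(6) = 265.
P = 84·265/362880 = 53/864 ≈ 0.0613.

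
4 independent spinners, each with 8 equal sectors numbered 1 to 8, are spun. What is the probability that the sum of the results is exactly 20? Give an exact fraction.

315/4096

There are 8^4 = 4096 equally likely outcomes.
The number of ordered 4-tuples from {1,…,8} summing to 20 is 315.
P(sum = 20) = 315/4096.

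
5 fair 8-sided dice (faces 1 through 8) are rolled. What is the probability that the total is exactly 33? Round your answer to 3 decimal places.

There are 8^5 = 32768 equally likely outcomes.
The number of ordered 5-tuples from {1,…,8} summing to 33 is 330.
P(sum = 33) = 330/32768 = 165/16384 ≈ 0.010.

0.010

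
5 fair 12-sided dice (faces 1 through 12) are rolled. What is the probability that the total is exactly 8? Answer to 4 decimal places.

There are 12^5 = 248832 equally likely outcomes.
The number of ordered 5-tuples from {1,…,12} summing to 8 is 35.
P(sum = 8) = 35/248832 ≈ 0.0001.

0.0001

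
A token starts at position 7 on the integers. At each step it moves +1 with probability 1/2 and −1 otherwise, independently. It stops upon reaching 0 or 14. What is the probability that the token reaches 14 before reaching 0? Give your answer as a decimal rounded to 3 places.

With a fair step, P(i) = ½P(i−1) + ½P(i+1) with P(0)=0, P(14)=1 has the linear solution P(i) = i/14.
P(7) = 7/14 = 1/2 ≈ 0.500.

0.500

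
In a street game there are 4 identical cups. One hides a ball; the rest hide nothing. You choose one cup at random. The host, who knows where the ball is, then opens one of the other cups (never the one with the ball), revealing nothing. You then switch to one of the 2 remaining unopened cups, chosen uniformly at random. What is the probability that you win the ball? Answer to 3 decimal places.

0.375

Your original cup holds the ball with probability 1/4, so the other 3 collectively hold it with probability 3/4.
The host can always find an empty cup to open, so this doesn't change that 3/4; it is now spread over the 2 remaining unopened cups.
P(win by switching) = (3/4) · (1/2) = 3/8 ≈ 0.375.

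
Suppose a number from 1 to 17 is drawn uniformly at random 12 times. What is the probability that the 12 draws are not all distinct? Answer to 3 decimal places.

P(all 12 different) = 17/17 · 16/17 · ··· · 6/17 ≈ 0.005.
P(at least two equal) = 1 − 0.005 = 0.995.

0.995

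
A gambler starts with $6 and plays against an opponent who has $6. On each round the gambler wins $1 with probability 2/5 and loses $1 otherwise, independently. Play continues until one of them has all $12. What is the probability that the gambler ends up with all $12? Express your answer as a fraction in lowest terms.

64/793

Let r = q/p = (3/5)/(2/5) = 3/2. The recurrence P(i) = p·P(i+1) + q·P(i−1) with P(0)=0, P(12)=1 gives P(i) = (1 − r^i)/(1 − r^12).
P(6) = (1 − (3/2)^6) / (1 − (3/2)^12) = 64/793.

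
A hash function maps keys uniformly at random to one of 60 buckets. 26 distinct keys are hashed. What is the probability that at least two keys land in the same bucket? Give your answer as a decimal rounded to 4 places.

0.9983

It's easier to compute the probability that all 26 are distinct.
P(all distinct) = 60/60 · 59/60 · ··· · 35/60 ≈ 0.0017.
So the probability of at least one match is 1 − 0.0017 = 0.9983.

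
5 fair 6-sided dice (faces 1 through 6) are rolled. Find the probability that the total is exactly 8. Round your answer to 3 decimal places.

0.005

There are 6^5 = 7776 equally likely outcomes.
The number of ordered 5-tuples from {1,…,6} summing to 8 is 35.
P(sum = 8) = 35/7776 ≈ 0.005.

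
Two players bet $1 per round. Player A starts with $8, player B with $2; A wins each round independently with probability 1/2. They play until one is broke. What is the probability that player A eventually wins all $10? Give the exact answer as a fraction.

With a fair step, P(i) = ½P(i−1) + ½P(i+1) with P(0)=0, P(10)=1 has the linear solution P(i) = i/10.
P(8) = 8/10 = 4/5.

4/5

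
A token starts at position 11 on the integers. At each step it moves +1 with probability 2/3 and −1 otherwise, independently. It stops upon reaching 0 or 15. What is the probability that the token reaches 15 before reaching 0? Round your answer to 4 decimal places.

Let r = q/p = (1/3)/(2/3) = 1/2. The recurrence P(i) = p·P(i+1) + q·P(i−1) with P(0)=0, P(15)=1 gives P(i) = (1 − r^i)/(1 − r^15).
P(11) = (1 − (1/2)^11) / (1 − (1/2)^15) = 32752/32767 ≈ 0.9995.

0.9995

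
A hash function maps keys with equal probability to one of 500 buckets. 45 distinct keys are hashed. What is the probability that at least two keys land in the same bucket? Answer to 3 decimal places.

It's easier to compute the probability that all 45 are distinct.
P(all distinct) = 500/500 · 499/500 · ··· · 456/500 ≈ 0.130.
So the probability of at least one match is 1 − 0.130 = 0.870.

0.870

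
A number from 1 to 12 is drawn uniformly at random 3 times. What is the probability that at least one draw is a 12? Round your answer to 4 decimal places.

0.2297

P(no draw is a 12) = (11/12)^3 ≈ 0.7703.
P(at least one) = 1 − 0.7703 = 0.2297.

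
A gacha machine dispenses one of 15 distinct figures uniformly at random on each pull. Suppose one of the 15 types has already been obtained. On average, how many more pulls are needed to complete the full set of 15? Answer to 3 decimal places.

Starting from 1 distinct type, each trial gives a new one with probability (15−i)/15 when i types are held, so the wait for the next new type is 15/(15−i).
E = 15/14 + 15/13 + 15/12 + 15/11 + 15/10 + 15/9 + 15/8 + 15/7 + 15/6 + 15/5 + 15/4 + 15/3 + 15/2 + 15/1 = 1171733/24024 ≈ 48.773.

48.773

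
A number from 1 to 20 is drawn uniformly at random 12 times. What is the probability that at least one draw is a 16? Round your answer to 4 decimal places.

0.4596

P(no draw is a 16) = (19/20)^12 ≈ 0.5404.
P(at least one) = 1 − 0.5404 = 0.4596.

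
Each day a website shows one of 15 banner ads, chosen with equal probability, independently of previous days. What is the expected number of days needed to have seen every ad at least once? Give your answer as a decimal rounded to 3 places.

After i distinct types are collected, each trial gives a new one with probability (15−i)/15, so the expected wait for the next new type is 15/(15−i).
E = 15/15 + 15/14 + 15/13 + 15/12 + 15/11 + 15/10 + 15/9 + 15/8 + 15/7 + 15/6 + 15/5 + 15/4 + 15/3 + 15/2 + 15/1 = 1195757/24024 ≈ 49.773.

49.773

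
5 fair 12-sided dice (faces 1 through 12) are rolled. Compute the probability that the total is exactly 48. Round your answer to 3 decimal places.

There are 12^5 = 248832 equally likely outcomes.
The number of ordered 5-tuples from {1,…,12} summing to 48 is 1815.
P(sum = 48) = 1815/248832 = 605/82944 ≈ 0.007.

0.007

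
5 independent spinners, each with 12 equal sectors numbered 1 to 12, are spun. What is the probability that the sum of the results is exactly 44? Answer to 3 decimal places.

There are 12^5 = 248832 equally likely outcomes.
The number of ordered 5-tuples from {1,…,12} summing to 44 is 4495.
P(sum = 44) = 4495/248832 ≈ 0.018.

0.018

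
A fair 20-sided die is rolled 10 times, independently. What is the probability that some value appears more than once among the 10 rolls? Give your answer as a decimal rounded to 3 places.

P(all 10 different) = 20/20 · 19/20 · ··· · 11/20 ≈ 0.065.
P(at least two equal) = 1 − 0.065 = 0.935.

0.935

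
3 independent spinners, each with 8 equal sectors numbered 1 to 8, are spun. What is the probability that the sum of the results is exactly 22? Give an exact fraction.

3/256

There are 8^3 = 512 equally likely outcomes.
The number of ordered 3-tuples from {1,…,8} summing to 22 is 6.
P(sum = 22) = 6/512 = 3/256.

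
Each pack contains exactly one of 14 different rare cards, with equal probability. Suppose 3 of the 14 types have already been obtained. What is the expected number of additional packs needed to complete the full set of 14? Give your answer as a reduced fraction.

Starting from 3 distinct types, each trial gives a new one with probability (14−i)/14 when i types are held, so the wait for the next new type is 14/(14−i).
E = 14/11 + 14/10 + 14/9 + 14/8 + 14/7 + 14/6 + 14/5 + 14/4 + 14/3 + 14/2 + 14/1 = 83711/1980.

83711/1980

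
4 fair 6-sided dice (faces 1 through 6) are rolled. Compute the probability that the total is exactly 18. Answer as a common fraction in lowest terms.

There are 6^4 = 1296 equally likely outcomes.
The number of ordered 4-tuples from {1,…,6} summing to 18 is 80.
P(sum = 18) = 80/1296 = 5/81.

5/81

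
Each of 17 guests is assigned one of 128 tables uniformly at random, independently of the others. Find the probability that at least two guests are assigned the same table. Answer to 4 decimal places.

It's easier to compute the probability that all 17 are distinct.
P(all distinct) = 128/128 · 127/128 · ··· · 112/128 ≈ 0.3291.
So the probability of at least one match is 1 − 0.3291 = 0.6709.

0.6709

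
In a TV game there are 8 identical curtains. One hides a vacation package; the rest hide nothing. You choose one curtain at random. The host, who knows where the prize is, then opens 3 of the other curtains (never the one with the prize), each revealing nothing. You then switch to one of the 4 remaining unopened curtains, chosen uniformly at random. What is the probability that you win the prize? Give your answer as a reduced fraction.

7/32

Your original curtain holds the prize with probability 1/8, so the other 7 collectively hold it with probability 7/8.
The host can always find 3 empty curtains to open, so the reveals don't change that 7/8; it is now spread over the 4 remaining unopened curtains.
P(win by switching) = (7/8) · (1/4) = 7/32.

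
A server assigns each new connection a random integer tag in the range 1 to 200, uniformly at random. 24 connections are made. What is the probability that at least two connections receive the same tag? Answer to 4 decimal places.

It's easier to compute the probability that all 24 are distinct.
P(all distinct) = 200/200 · 199/200 · ··· · 177/200 ≈ 0.2375.
So the probability of at least one match is 1 − 0.2375 = 0.7625.

0.7625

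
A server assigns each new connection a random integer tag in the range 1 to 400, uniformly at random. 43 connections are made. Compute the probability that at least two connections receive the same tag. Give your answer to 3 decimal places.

It's easier to compute the probability that all 43 are distinct.
P(all distinct) = 400/400 · 399/400 · ··· · 358/400 ≈ 0.096.
So the probability of at least one match is 1 − 0.096 = 0.904.

0.904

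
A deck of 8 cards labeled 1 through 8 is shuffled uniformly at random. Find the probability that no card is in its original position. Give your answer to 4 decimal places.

This is the derangement probability: permutations of 8 with no fixed point.
D(8) = 8! · (1 − 1/1! + 1/2! − ··· + (−1)^8/8!) = 14833.
P = 14833/40320 = 2119/5760 ≈ 0.3679.

0.3679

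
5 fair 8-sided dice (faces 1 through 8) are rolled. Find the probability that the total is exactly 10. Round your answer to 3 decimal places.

There are 8^5 = 32768 equally likely outcomes.
The number of ordered 5-tuples from {1,…,8} summing to 10 is 126.
P(sum = 10) = 126/32768 = 63/16384 ≈ 0.004.

0.004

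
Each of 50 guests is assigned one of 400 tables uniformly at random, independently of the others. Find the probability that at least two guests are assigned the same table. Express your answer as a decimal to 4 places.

It's easier to compute the probability that all 50 are distinct.
P(all distinct) = 400/400 · 399/400 · ··· · 351/400 ≈ 0.0409.
So the probability of at least one match is 1 − 0.0409 = 0.9591.

0.9591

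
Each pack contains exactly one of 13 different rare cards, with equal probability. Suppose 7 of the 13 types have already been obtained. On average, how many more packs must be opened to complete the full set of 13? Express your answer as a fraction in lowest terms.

637/20

Starting from 7 distinct types, each trial gives a new one with probability (13−i)/13 when i types are held, so the wait for the next new type is 13/(13−i).
E = 13/6 + 13/5 + 13/4 + 13/3 + 13/2 + 13/1 = 637/20.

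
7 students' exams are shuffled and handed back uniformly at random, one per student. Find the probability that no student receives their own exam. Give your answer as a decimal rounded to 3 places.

This is the derangement probability: permutations of 7 with no fixed point.
D(7) = 7! · (1 − 1/1! + 1/2! − ··· + (−1)^7/7!) = 1854.
P = 1854/5040 = 103/280 ≈ 0.368.

0.368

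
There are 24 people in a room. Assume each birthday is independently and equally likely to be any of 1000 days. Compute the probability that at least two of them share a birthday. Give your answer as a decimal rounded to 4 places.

It's easier to compute the probability that all 24 are distinct.
P(all distinct) = 1000/1000 · 999/1000 · ··· · 977/1000 ≈ 0.7572.
So the probability of at least one match is 1 − 0.7572 = 0.2428.

0.2428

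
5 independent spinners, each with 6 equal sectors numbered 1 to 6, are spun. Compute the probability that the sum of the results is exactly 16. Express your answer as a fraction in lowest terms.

There are 6^5 = 7776 equally likely outcomes.
The number of ordered 5-tuples from {1,…,6} summing to 16 is 735.
P(sum = 16) = 735/7776 = 245/2592.

245/2592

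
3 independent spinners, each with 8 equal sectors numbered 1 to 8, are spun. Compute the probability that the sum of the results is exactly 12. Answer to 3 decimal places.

There are 8^3 = 512 equally likely outcomes.
The number of ordered 3-tuples from {1,…,8} summing to 12 is 46.
P(sum = 12) = 46/512 = 23/256 ≈ 0.090.

0.090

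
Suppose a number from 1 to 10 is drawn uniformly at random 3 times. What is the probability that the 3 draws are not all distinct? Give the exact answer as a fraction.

P(all 3 different) = 10/10 · 9/10 · ··· · 8/10 = 18/25.
P(at least two equal) = 1 − 18/25 = 7/25.

7/25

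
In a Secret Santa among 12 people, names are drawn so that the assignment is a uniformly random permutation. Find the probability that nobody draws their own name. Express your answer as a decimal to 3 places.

This is the derangement probability: permutations of 12 with no fixed point.
D(12) = 12! · (1 − 1/1! + 1/2! − ··· + (−1)^12/12!) = 176214841.
P = 176214841/479001600 = 16019531/43545600 ≈ 0.368.

0.368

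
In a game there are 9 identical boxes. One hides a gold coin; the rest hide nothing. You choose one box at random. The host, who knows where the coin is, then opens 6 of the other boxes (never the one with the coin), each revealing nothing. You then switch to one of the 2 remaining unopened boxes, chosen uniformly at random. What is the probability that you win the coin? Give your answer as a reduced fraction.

4/9

Your original box holds the coin with probability 1/9, so the other 8 collectively hold it with probability 8/9.
The host can always find 6 empty boxes to open, so the reveals don't change that 8/9; it is now spread over the 2 remaining unopened boxes.
P(win by switching) = (8/9) · (1/2) = 4/9.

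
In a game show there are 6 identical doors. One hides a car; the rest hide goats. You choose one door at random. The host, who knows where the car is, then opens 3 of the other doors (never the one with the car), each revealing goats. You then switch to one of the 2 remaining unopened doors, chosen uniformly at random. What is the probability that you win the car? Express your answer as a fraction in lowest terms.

5/12

Your original door holds the car with probability 1/6, so the other 5 collectively hold it with probability 5/6.
The host can always find 3 empty doors to open, so the reveals don't change that 5/6; it is now spread over the 2 remaining unopened doors.
P(win by switching) = (5/6) · (1/2) = 5/12.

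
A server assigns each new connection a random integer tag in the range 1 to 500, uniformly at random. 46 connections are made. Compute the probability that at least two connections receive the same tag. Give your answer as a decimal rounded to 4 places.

0.8819

It's easier to compute the probability that all 46 are distinct.
P(all distinct) = 500/500 · 499/500 · ··· · 455/500 ≈ 0.1181.
So the probability of at least one match is 1 − 0.1181 = 0.8819.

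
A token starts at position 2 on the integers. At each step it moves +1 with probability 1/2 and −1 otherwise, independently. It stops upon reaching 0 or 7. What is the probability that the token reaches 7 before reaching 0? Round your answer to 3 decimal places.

0.286

With a fair step, P(i) = ½P(i−1) + ½P(i+1) with P(0)=0, P(7)=1 has the linear solution P(i) = i/7.
P(2) = 2/7 ≈ 0.286.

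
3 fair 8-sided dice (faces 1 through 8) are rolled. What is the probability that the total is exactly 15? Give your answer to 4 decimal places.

There are 8^3 = 512 equally likely outcomes.
The number of ordered 3-tuples from {1,…,8} summing to 15 is 46.
P(sum = 15) = 46/512 = 23/256 ≈ 0.0898.

0.0898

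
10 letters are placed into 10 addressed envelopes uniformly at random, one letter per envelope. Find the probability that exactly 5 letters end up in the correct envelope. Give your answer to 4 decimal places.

0.0031

Choose which 5 of the 10 are fixed: C(10,5) = 252 ways.
The remaining 5 must have no fixed point: D(5) = 44.
P = 252·44/3628800 = 11/3600 ≈ 0.0031.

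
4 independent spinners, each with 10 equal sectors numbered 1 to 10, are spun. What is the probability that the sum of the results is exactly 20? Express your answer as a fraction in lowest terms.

There are 10^4 = 10000 equally likely outcomes.
The number of ordered 4-tuples from {1,…,10} summing to 20 is 633.
P(sum = 20) = 633/10000.

633/10000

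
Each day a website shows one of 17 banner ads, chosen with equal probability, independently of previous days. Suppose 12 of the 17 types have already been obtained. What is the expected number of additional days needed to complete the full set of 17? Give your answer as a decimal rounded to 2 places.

38.82

Starting from 12 distinct types, each trial gives a new one with probability (17−i)/17 when i types are held, so the wait for the next new type is 17/(17−i).
E = 17/5 + 17/4 + 17/3 + 17/2 + 17/1 = 2329/60 ≈ 38.82.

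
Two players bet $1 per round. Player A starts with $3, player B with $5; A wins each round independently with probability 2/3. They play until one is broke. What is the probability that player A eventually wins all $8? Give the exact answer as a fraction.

Let r = q/p = (1/3)/(2/3) = 1/2. The recurrence P(i) = p·P(i+1) + q·P(i−1) with P(0)=0, P(8)=1 gives P(i) = (1 − r^i)/(1 − r^8).
P(3) = (1 − (1/2)^3) / (1 − (1/2)^8) = 224/255.

224/255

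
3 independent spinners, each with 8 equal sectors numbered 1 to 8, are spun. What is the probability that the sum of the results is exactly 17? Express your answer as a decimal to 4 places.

0.0703

There are 8^3 = 512 equally likely outcomes.
The number of ordered 3-tuples from {1,…,8} summing to 17 is 36.
P(sum = 17) = 36/512 = 9/128 ≈ 0.0703.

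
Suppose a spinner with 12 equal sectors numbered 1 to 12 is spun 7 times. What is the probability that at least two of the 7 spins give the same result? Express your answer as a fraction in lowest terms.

P(all 7 different) = 12/12 · 11/12 · ··· · 6/12 = 385/3456.
P(at least two equal) = 1 − 385/3456 = 3071/3456.

3071/3456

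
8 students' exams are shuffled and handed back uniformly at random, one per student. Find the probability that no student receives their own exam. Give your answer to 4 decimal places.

This is the derangement probability: permutations of 8 with no fixed point.
D(8) = 8! · (1 − 1/1! + 1/2! − ··· + (−1)^8/8!) = 14833.
P = 14833/40320 = 2119/5760 ≈ 0.3679.

0.3679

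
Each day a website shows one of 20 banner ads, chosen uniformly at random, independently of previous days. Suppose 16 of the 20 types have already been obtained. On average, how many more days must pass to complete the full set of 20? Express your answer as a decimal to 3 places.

Starting from 16 distinct types, each trial gives a new one with probability (20−i)/20 when i types are held, so the wait for the next new type is 20/(20−i).
E = 20/4 + 20/3 + 20/2 + 20/1 = 125/3 ≈ 41.667.

41.667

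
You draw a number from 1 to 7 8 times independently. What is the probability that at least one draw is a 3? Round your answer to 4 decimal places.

P(no draw is a 3) = (6/7)^8 ≈ 0.2914.
P(at least one) = 1 − 0.2914 = 0.7086.

0.7086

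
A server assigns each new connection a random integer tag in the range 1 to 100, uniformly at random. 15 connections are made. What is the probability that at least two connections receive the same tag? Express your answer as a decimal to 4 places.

It's easier to compute the probability that all 15 are distinct.
P(all distinct) = 100/100 · 99/100 · ··· · 86/100 ≈ 0.3313.
So the probability of at least one match is 1 − 0.3313 = 0.6687.

0.6687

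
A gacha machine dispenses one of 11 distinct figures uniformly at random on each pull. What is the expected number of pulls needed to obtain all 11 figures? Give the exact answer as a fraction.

83711/2520

After i distinct types are collected, each trial gives a new one with probability (11−i)/11, so the expected wait for the next new type is 11/(11−i).
E = 11/11 + 11/10 + 11/9 + 11/8 + 11/7 + 11/6 + 11/5 + 11/4 + 11/3 + 11/2 + 11/1 = 83711/2520.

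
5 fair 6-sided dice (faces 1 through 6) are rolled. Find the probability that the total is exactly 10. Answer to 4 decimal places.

0.0162

There are 6^5 = 7776 equally likely outcomes.
The number of ordered 5-tuples from {1,…,6} summing to 10 is 126.
P(sum = 10) = 126/7776 = 7/432 ≈ 0.0162.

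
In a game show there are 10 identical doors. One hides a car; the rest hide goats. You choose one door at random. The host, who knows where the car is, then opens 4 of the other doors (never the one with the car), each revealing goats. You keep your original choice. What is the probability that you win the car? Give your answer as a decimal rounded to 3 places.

0.100

The host can always open 4 empty doors regardless of your choice, so the reveals give no information about your original door.
P(win by staying) = 1/10 ≈ 0.100.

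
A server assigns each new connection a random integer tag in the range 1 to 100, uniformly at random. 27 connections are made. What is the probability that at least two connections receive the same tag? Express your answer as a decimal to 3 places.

0.979

It's easier to compute the probability that all 27 are distinct.
P(all distinct) = 100/100 · 99/100 · ··· · 74/100 ≈ 0.021.
So the probability of at least one match is 1 − 0.021 = 0.979.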